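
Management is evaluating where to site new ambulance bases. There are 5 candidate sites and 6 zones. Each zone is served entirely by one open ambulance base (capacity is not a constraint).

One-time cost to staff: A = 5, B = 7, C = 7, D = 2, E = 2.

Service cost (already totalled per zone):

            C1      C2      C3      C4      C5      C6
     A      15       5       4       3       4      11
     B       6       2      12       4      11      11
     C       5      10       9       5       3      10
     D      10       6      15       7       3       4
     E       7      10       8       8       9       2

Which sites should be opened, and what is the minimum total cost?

For any fixed open set, each zone goes to its cheapest open site; total = fixed + service.
{A, E}: C1→E 7, C2→A 5, C3→A 4, C4→A 3, C5→A 4, C6→E 2. Service 25; fixed 7; total 32.
{A, D, E}: service 24 + fixed 9 = 33
{A, B, E}: service 21 + fixed 14 = 35
{A, B, C, D, E}: C1→C 5, C2→B 2, C3→A 4, C4→A 3, C5→C 3, C6→E 2. Service 19; fixed 23; total 42.
No other subset beats 32.

Open A and E; minimum total cost 32.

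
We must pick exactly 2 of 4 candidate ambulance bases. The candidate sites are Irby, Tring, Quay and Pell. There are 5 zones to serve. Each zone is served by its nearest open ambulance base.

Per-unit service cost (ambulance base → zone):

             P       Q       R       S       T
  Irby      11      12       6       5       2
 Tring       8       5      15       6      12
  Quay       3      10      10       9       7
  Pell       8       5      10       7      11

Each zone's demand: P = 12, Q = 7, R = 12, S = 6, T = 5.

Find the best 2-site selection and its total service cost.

Choose Irby and Quay; total service cost 218.

With exactly 2 open, each zone uses its cheapest among the chosen.
{Irby, Quay}: P→Quay 3·12=36, Q→Quay 10·7=70, R→Irby 6·12=72, S→Irby 5·6=30, T→Irby 2·5=10. Service cost 218.
{Irby, Tring}: service cost 243
{Irby, Pell}: service cost 243
Among all 6 size-2 choices, {Irby, Quay} is lowest.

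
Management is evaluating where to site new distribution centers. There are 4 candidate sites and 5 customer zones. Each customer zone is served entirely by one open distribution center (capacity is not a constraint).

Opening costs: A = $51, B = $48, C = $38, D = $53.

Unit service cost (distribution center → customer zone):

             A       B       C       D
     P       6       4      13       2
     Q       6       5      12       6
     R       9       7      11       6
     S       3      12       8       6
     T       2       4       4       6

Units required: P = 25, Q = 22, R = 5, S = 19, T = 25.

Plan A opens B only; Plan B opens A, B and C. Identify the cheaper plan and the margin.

Plan A: {B}: P→B 4·25=100, Q→B 5·22=110, R→B 7·5=35, S→B 12·19=228, T→B 4·25=100. Service 573; fixed 48; total 621.
Plan B: {A, B, C}: P→B 4·25=100, Q→B 5·22=110, R→B 7·5=35, S→A 3·19=57, T→A 2·25=50. Service 352; fixed 137; total 489.
Difference: |621 − 489| = 132.

Plan B is cheaper by 132.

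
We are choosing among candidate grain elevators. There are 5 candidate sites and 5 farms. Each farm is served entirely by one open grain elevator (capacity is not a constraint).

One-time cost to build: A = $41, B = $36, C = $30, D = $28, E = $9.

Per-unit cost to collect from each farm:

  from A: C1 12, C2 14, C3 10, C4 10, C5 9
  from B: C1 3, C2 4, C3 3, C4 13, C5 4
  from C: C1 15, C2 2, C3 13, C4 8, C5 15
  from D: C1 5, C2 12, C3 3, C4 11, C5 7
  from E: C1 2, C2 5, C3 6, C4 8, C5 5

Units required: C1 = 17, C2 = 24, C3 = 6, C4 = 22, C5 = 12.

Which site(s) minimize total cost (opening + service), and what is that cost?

Open C and E; minimum total cost 393.

For any fixed open set, each farm goes to its cheapest open site; total = fixed + service.
{C, E}: C1→E 2·17=34, C2→C 2·24=48, C3→E 6·6=36, C4→C 8·22=176, C5→E 5·12=60. Service 354; fixed 39; total 393.
{B, C, E}: service 324 + fixed 75 = 399
{C, D, E}: service 336 + fixed 67 = 403
{A, B, C, D, E}: service 324 + fixed 144 = 468
No other subset beats 393.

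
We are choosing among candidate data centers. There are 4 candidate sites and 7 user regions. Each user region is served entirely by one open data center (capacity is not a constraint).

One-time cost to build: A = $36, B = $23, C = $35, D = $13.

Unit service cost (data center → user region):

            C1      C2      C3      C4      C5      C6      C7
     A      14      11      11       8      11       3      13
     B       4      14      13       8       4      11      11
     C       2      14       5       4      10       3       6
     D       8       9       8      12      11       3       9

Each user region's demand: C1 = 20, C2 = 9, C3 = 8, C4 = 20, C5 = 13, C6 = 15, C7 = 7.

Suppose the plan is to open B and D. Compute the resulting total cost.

Each user region is assigned to its cheapest site among the open ones.
{B, D}: C1→B 4·20=80, C2→D 9·9=81, C3→D 8·8=64, C4→B 8·20=160, C5→B 4·13=52, C6→D 3·15=45, C7→D 9·7=63. Service 545; fixed 36; total 581.

Total cost: 581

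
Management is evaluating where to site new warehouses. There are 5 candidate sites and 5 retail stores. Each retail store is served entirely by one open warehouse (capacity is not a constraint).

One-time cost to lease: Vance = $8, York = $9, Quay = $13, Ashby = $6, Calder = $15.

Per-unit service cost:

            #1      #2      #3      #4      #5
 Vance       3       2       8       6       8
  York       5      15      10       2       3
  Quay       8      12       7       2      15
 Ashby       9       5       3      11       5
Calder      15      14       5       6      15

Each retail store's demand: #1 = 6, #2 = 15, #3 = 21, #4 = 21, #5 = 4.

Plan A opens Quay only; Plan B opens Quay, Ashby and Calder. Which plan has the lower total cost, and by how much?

Plan B is cheaper by 208.

Plan A: {Quay}: #1→Quay 8·6=48, #2→Quay 12·15=180, #3→Quay 7·21=147, #4→Quay 2·21=42, #5→Quay 15·4=60. Service 477; fixed 13; total 490.
Plan B: {Quay, Ashby, Calder}: #1→Quay 8·6=48, #2→Ashby 5·15=75, #3→Ashby 3·21=63, #4→Quay 2·21=42, #5→Ashby 5·4=20. Service 248; fixed 34; total 282.
Difference: |490 − 282| = 208.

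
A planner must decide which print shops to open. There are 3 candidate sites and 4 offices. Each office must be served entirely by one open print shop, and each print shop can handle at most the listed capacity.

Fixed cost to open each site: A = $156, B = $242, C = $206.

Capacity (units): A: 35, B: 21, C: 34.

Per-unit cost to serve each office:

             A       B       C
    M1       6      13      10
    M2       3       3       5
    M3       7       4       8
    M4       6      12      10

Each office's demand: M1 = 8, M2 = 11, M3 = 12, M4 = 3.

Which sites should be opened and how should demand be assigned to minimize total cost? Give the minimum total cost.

Open {A}: M1→A 6·8=48, M2→A 3·11=33, M3→A 7·12=84, M4→A 6·3=18.
Loads: A carries 34/35. Service 183; fixed 156; total 339.
Next best feasible plan costs 467.

Minimum total cost: 339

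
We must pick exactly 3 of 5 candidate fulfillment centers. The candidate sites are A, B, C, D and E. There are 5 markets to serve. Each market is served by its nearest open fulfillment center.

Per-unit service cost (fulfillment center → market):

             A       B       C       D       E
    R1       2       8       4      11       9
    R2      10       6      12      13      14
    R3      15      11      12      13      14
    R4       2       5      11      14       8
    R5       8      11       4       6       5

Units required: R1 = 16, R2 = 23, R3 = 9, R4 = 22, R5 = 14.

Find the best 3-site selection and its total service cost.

With exactly 3 open, each market uses its cheapest among the chosen.
{A, B, C}: R1→A 2·16=32, R2→B 6·23=138, R3→B 11·9=99, R4→A 2·22=44, R5→C 4·14=56. Service cost 369.
{A, B, E}: service cost 383
{A, B, D}: service cost 397
Among all 10 size-3 choices, {A, B, C} is lowest.

Choose A, B and C; total service cost 369.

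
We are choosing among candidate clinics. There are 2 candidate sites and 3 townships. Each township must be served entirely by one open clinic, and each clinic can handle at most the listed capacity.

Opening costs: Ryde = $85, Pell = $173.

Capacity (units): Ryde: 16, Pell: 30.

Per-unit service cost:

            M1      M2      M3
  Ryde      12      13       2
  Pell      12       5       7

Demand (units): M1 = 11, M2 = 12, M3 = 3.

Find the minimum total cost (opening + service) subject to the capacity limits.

Open {Pell}: M1→Pell 12·11=132, M2→Pell 5·12=60, M3→Pell 7·3=21.
Loads: Pell carries 26/30. Service 213; fixed 173; total 386.
Next best feasible plan costs 456.

Minimum total cost: 386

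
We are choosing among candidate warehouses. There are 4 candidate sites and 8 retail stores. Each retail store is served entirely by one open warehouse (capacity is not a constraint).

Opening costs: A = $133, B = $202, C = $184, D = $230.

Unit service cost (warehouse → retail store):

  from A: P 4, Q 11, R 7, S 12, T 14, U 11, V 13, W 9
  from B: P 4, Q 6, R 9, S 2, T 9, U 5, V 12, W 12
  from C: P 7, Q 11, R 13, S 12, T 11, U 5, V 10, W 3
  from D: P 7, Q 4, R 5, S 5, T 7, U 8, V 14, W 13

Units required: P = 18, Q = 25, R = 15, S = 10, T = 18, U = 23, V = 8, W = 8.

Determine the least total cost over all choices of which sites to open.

Minimum total cost: 1048

For any fixed open set, each retail store goes to its cheapest open site; total = fixed + service.
{B}: P→B 4·18=72, Q→B 6·25=150, R→B 9·15=135, S→B 2·10=20, T→B 9·18=162, U→B 5·23=115, V→B 12·8=96, W→B 12·8=96. Service 846; fixed 202; total 1048.
{D}: service 877 + fixed 230 = 1107
{C, D}: service 696 + fixed 414 = 1110
{A, B, C, D}: service 612 + fixed 749 = 1361
No other subset beats 1048.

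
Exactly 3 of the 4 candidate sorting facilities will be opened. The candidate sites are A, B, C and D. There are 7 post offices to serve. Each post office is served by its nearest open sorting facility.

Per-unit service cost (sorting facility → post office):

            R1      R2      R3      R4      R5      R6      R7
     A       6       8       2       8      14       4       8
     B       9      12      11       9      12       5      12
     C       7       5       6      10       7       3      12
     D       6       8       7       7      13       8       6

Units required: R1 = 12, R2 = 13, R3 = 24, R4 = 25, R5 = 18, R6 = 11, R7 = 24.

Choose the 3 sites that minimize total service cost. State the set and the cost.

With exactly 3 open, each post office uses its cheapest among the chosen.
{A, C, D}: R1→A 6·12=72, R2→C 5·13=65, R3→A 2·24=48, R4→D 7·25=175, R5→C 7·18=126, R6→C 3·11=33, R7→D 6·24=144. Service cost 663.
{A, B, C}: service cost 736
{B, C, D}: service cost 759
Among all 4 size-3 choices, {A, C, D} is lowest.

Choose A, C and D; total service cost 663.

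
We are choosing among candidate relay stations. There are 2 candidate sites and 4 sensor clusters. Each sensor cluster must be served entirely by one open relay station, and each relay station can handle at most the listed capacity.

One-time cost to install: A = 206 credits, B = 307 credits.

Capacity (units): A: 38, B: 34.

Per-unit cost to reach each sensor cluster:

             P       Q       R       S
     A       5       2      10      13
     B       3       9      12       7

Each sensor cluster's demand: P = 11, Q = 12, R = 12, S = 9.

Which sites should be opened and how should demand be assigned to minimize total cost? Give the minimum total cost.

Minimum total cost: 753

Open {A, B}: P→B 3·11=33, Q→A 2·12=24, R→A 10·12=120, S→B 7·9=63.
Loads: A carries 24/38, B carries 20/34. Service 240; fixed 513; total 753.
Next best feasible plan costs 775.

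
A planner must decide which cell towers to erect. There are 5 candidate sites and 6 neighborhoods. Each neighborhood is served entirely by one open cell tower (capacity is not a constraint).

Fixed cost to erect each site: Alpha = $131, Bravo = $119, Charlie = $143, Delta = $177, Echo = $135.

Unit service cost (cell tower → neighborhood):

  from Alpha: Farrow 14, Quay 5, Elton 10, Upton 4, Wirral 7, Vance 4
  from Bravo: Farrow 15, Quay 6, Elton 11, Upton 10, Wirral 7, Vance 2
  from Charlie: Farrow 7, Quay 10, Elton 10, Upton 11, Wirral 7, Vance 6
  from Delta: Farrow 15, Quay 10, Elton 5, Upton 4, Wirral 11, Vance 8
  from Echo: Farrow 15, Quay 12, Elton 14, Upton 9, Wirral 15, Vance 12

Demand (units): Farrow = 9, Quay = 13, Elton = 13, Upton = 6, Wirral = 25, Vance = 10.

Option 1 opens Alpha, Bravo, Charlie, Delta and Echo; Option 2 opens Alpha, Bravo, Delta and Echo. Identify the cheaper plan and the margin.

Option 1: {Alpha, Bravo, Charlie, Delta, Echo}: Farrow→Charlie 7·9=63, Quay→Alpha 5·13=65, Elton→Delta 5·13=65, Upton→Alpha 4·6=24, Wirral→Alpha 7·25=175, Vance→Bravo 2·10=20. Service 412; fixed 705; total 1117.
Option 2: {Alpha, Bravo, Delta, Echo}: Farrow→Alpha 14·9=126, Quay→Alpha 5·13=65, Elton→Delta 5·13=65, Upton→Alpha 4·6=24, Wirral→Alpha 7·25=175, Vance→Bravo 2·10=20. Service 475; fixed 562; total 1037.
Difference: |1117 − 1037| = 80.

Option 2 is cheaper by 80.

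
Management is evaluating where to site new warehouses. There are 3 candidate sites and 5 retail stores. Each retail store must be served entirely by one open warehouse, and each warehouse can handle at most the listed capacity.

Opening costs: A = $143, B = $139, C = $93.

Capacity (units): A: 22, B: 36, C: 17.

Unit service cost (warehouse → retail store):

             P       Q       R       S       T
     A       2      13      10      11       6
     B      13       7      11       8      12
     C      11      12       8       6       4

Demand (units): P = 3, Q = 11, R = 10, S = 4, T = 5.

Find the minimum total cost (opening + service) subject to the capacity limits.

Open {B}: P→B 13·3=39, Q→B 7·11=77, R→B 11·10=110, S→B 8·4=32, T→B 12·5=60.
Loads: B carries 33/36. Service 318; fixed 139; total 457.
Next best feasible plan costs 480.

Minimum total cost: 457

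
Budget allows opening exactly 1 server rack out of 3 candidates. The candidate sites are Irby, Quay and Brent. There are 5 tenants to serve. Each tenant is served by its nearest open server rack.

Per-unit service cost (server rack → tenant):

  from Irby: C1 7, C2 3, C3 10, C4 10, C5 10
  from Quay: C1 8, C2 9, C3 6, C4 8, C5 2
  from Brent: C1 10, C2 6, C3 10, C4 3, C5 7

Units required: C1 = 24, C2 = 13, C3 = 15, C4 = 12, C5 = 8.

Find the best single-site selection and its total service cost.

Choose Quay only; total service cost 511.

With exactly 1 open, each tenant uses its cheapest among the chosen.
{Quay}: C1→Quay 8·24=192, C2→Quay 9·13=117, C3→Quay 6·15=90, C4→Quay 8·12=96, C5→Quay 2·8=16. Service cost 511.
{Irby}: service cost 557
{Brent}: service cost 560
Among all 3 size-1 choices, {Quay} is lowest.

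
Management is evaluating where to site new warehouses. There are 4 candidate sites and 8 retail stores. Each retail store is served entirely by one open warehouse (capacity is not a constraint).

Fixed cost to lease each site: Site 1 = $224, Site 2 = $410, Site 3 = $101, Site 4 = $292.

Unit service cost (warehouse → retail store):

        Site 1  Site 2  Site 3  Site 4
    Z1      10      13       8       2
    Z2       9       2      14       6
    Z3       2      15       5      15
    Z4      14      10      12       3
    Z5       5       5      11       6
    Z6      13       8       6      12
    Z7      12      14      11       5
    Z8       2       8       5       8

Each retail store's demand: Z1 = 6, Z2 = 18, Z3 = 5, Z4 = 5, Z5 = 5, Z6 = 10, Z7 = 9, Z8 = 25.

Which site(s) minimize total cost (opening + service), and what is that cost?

For any fixed open set, each retail store goes to its cheapest open site; total = fixed + service.
{Site 3, Site 4}: Z1→Site 4 2·6=12, Z2→Site 4 6·18=108, Z3→Site 3 5·5=25, Z4→Site 4 3·5=15, Z5→Site 4 6·5=30, Z6→Site 3 6·10=60, Z7→Site 4 5·9=45, Z8→Site 3 5·25=125. Service 420; fixed 393; total 813.
{Site 3}: Z1→Site 3 8·6=48, Z2→Site 3 14·18=252, Z3→Site 3 5·5=25, Z4→Site 3 12·5=60, Z5→Site 3 11·5=55, Z6→Site 3 6·10=60, Z7→Site 3 11·9=99, Z8→Site 3 5·25=125. Service 724; fixed 101; total 825.
{Site 1}: service 615 + fixed 224 = 839
{Site 1, Site 2, Site 3, Site 4}: Z1→Site 4 2·6=12, Z2→Site 2 2·18=36, Z3→Site 1 2·5=10, Z4→Site 4 3·5=15, Z5→Site 1 5·5=25, Z6→Site 3 6·10=60, Z7→Site 4 5·9=45, Z8→Site 1 2·25=50. Service 253; fixed 1027; total 1280.
No other subset beats 813.

Open Site 3 and Site 4; minimum total cost 813.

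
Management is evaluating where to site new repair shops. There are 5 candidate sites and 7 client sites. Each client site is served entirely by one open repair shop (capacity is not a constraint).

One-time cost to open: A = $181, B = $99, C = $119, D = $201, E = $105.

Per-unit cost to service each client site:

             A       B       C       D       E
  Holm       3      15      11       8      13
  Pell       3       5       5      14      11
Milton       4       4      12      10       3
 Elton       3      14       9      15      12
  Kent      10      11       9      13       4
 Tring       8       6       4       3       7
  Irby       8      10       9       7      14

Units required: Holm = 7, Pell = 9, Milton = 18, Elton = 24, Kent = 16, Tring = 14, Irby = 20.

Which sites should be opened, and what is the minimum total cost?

Open A and E; minimum total cost 782.

For any fixed open set, each client site goes to its cheapest open site; total = fixed + service.
{A, E}: Holm→A 3·7=21, Pell→A 3·9=27, Milton→E 3·18=54, Elton→A 3·24=72, Kent→E 4·16=64, Tring→E 7·14=98, Irby→A 8·20=160. Service 496; fixed 286; total 782.
{A}: service 624 + fixed 181 = 805
{A, C}: Holm→A 3·7=21, Pell→A 3·9=27, Milton→A 4·18=72, Elton→A 3·24=72, Kent→C 9·16=144, Tring→C 4·14=56, Irby→A 8·20=160. Service 552; fixed 300; total 852.
{A, B, C, D, E}: Holm→A 3·7=21, Pell→A 3·9=27, Milton→E 3·18=54, Elton→A 3·24=72, Kent→E 4·16=64, Tring→D 3·14=42, Irby→D 7·20=140. Service 420; fixed 705; total 1125.
No other subset beats 782.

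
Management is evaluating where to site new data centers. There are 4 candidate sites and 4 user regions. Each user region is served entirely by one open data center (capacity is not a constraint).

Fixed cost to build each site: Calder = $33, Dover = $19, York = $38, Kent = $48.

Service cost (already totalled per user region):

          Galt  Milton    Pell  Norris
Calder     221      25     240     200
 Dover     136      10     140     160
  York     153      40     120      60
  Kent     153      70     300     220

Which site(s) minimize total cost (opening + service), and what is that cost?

For any fixed open set, each user region goes to its cheapest open site; total = fixed + service.
{Dover, York}: Galt→Dover 136, Milton→Dover 10, Pell→York 120, Norris→York 60. Service 326; fixed 57; total 383.
{York}: service 373 + fixed 38 = 411
{Calder, Dover, York}: service 326 + fixed 90 = 416
{Calder, Dover, York, Kent}: service 326 + fixed 138 = 464
(All 15 nonempty subsets were checked; Dover and York is lowest.)

Open Dover and York; minimum total cost 383.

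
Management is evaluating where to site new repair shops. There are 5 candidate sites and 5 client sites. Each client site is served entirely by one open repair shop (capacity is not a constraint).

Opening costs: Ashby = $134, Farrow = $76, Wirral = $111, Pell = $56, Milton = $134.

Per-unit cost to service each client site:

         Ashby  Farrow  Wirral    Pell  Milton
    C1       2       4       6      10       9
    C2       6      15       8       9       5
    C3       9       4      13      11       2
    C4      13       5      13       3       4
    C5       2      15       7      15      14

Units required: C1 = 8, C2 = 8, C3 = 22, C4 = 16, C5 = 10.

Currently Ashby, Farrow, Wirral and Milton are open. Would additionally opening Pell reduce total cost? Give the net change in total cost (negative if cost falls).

No — net change +40 (cost rises by 40).

Current service cost with {Ashby, Farrow, Wirral, Milton}: 184.
Adding Pell: each client site re-picks its cheapest; new service cost 168, saving 16.
Extra fixed cost: 56. Net change = 56 − 16 = 40.
(Totals: 639 → 679.)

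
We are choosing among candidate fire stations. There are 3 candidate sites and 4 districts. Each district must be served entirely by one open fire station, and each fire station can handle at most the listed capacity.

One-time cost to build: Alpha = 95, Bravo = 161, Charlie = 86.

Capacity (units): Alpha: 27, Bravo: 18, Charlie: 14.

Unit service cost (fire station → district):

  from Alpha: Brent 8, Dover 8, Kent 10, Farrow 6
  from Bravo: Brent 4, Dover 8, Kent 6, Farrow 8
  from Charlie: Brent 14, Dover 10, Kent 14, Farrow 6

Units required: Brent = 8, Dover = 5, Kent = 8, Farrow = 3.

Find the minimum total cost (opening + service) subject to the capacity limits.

Minimum total cost: 297

Open {Alpha}: Brent→Alpha 8·8=64, Dover→Alpha 8·5=40, Kent→Alpha 10·8=80, Farrow→Alpha 6·3=18.
Loads: Alpha carries 24/27. Service 202; fixed 95; total 297.
Next best feasible plan costs 383.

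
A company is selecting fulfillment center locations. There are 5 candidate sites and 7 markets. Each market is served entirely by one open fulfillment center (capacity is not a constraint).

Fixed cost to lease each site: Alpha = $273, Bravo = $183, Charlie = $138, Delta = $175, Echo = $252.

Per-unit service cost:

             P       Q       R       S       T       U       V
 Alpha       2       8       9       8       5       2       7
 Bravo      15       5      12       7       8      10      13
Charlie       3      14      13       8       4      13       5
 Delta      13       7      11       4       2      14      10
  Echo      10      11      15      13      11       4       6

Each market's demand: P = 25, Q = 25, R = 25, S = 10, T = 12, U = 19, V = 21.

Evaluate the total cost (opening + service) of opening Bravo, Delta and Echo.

Each market is assigned to its cheapest site among the open ones.
{Bravo, Delta, Echo}: P→Echo 10·25=250, Q→Bravo 5·25=125, R→Delta 11·25=275, S→Delta 4·10=40, T→Delta 2·12=24, U→Echo 4·19=76, V→Echo 6·21=126. Service 916; fixed 610; total 1526.

Total cost: 1526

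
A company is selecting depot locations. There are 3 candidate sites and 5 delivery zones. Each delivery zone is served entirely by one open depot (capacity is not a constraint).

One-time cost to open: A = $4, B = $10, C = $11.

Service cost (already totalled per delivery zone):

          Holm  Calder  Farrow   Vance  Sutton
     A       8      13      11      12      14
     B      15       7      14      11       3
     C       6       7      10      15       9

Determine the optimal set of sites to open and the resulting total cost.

For any fixed open set, each delivery zone goes to its cheapest open site; total = fixed + service.
{A, B}: Holm→A 8, Calder→B 7, Farrow→A 11, Vance→B 11, Sutton→B 3. Service 40; fixed 14; total 54.
{B, C}: Holm→C 6, Calder→B 7, Farrow→C 10, Vance→B 11, Sutton→B 3. Service 37; fixed 21; total 58.
{C}: service 47 + fixed 11 = 58
{A, B, C}: Holm→C 6, Calder→B 7, Farrow→C 10, Vance→B 11, Sutton→B 3. Service 37; fixed 25; total 62.
No other subset beats 54.

Open A and B; minimum total cost 54.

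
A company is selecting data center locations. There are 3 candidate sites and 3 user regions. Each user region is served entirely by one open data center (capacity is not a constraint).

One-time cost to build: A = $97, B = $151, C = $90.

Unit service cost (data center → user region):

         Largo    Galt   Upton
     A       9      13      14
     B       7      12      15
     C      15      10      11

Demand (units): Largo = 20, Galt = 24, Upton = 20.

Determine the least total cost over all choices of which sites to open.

For any fixed open set, each user region goes to its cheapest open site; total = fixed + service.
{A, C}: Largo→A 9·20=180, Galt→C 10·24=240, Upton→C 11·20=220. Service 640; fixed 187; total 827.
{B, C}: service 600 + fixed 241 = 841
{C}: service 760 + fixed 90 = 850
{A, B, C}: service 600 + fixed 338 = 938
No other subset beats 827.

Minimum total cost: 827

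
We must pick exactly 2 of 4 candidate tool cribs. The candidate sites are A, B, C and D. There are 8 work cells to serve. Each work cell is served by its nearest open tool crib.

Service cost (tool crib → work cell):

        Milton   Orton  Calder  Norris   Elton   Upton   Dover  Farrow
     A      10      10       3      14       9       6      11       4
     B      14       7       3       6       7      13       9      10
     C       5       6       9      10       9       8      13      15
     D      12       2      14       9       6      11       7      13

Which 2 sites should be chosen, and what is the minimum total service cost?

Choose A and D; total service cost 47.

With exactly 2 open, each work cell uses its cheapest among the chosen.
{A, D}: Milton→A 10, Orton→D 2, Calder→A 3, Norris→D 9, Elton→D 6, Upton→A 6, Dover→D 7, Farrow→A 4. Service cost 47.
{A, B}: service cost 52
{A, C}: service cost 54
Among all 6 size-2 choices, {A, D} is lowest.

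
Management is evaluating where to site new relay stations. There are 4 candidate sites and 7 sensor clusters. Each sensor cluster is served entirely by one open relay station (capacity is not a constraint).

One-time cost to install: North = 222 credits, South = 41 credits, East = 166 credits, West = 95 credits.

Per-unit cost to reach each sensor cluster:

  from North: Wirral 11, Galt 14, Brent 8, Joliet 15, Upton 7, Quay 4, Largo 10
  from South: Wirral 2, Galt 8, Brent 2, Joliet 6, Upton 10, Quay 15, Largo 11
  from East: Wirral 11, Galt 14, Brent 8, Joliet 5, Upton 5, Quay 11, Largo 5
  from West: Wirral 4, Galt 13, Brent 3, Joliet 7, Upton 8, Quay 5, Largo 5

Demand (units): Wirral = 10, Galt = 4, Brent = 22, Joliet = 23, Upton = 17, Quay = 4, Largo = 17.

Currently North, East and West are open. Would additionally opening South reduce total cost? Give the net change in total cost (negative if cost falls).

Yes — net change −21 (cost falls by 21).

Current service cost with {North, East, West}: 459.
Adding South: each sensor cluster re-picks its cheapest; new service cost 397, saving 62.
Extra fixed cost: 41. Net change = 41 − 62 = -21.
(Totals: 942 → 921.)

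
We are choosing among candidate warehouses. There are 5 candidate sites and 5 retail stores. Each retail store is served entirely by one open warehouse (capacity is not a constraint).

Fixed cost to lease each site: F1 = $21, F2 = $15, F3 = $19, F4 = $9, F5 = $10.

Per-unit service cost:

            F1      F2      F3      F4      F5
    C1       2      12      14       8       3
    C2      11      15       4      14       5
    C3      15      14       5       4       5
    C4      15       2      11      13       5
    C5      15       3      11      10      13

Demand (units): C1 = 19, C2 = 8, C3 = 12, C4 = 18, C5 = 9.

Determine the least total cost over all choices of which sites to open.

For any fixed open set, each retail store goes to its cheapest open site; total = fixed + service.
{F2, F4, F5}: C1→F5 3·19=57, C2→F5 5·8=40, C3→F4 4·12=48, C4→F2 2·18=36, C5→F2 3·9=27. Service 208; fixed 34; total 242.
{F1, F2, F4, F5}: C1→F1 2·19=38, C2→F5 5·8=40, C3→F4 4·12=48, C4→F2 2·18=36, C5→F2 3·9=27. Service 189; fixed 55; total 244.
{F1, F2, F3, F4}: C1→F1 2·19=38, C2→F3 4·8=32, C3→F4 4·12=48, C4→F2 2·18=36, C5→F2 3·9=27. Service 181; fixed 64; total 245.
{F1, F2, F3, F4, F5}: C1→F1 2·19=38, C2→F3 4·8=32, C3→F4 4·12=48, C4→F2 2·18=36, C5→F2 3·9=27. Service 181; fixed 74; total 255.
No other subset beats 242.

Minimum total cost: 242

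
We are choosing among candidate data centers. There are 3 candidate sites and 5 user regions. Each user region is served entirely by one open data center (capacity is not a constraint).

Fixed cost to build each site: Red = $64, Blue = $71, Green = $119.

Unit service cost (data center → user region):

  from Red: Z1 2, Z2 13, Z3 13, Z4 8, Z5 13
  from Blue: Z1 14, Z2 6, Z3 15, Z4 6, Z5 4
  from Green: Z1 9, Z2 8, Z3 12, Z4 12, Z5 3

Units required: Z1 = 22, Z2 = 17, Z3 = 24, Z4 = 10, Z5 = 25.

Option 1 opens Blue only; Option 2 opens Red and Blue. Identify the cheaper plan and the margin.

Option 2 is cheaper by 248.

Option 1: {Blue}: Z1→Blue 14·22=308, Z2→Blue 6·17=102, Z3→Blue 15·24=360, Z4→Blue 6·10=60, Z5→Blue 4·25=100. Service 930; fixed 71; total 1001.
Option 2: {Red, Blue}: Z1→Red 2·22=44, Z2→Blue 6·17=102, Z3→Red 13·24=312, Z4→Blue 6·10=60, Z5→Blue 4·25=100. Service 618; fixed 135; total 753.
Difference: |1001 − 753| = 248.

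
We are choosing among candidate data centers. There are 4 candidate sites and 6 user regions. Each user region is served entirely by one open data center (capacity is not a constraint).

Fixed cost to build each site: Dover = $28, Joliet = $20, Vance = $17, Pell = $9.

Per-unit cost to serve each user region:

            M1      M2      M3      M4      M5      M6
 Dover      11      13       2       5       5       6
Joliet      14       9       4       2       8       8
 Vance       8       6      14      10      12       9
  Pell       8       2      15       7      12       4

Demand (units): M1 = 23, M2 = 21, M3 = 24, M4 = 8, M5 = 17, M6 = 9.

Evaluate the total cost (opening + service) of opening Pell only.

Each user region is assigned to its cheapest site among the open ones.
{Pell}: M1→Pell 8·23=184, M2→Pell 2·21=42, M3→Pell 15·24=360, M4→Pell 7·8=56, M5→Pell 12·17=204, M6→Pell 4·9=36. Service 882; fixed 9; total 891.

Total cost: 891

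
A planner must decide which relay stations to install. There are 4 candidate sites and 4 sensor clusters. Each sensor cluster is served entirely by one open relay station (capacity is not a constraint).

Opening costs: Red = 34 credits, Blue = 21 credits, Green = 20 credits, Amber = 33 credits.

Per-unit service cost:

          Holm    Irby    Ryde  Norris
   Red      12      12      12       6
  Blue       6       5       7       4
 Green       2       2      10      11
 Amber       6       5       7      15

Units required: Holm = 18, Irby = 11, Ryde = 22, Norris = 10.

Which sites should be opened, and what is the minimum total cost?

Open Blue and Green; minimum total cost 293.

For any fixed open set, each sensor cluster goes to its cheapest open site; total = fixed + service.
{Blue, Green}: Holm→Green 2·18=36, Irby→Green 2·11=22, Ryde→Blue 7·22=154, Norris→Blue 4·10=40. Service 252; fixed 41; total 293.
{Blue, Green, Amber}: Holm→Green 2·18=36, Irby→Green 2·11=22, Ryde→Blue 7·22=154, Norris→Blue 4·10=40. Service 252; fixed 74; total 326.
{Red, Blue, Green}: Holm→Green 2·18=36, Irby→Green 2·11=22, Ryde→Blue 7·22=154, Norris→Blue 4·10=40. Service 252; fixed 75; total 327.
{Red, Blue, Green, Amber}: Holm→Green 2·18=36, Irby→Green 2·11=22, Ryde→Blue 7·22=154, Norris→Blue 4·10=40. Service 252; fixed 108; total 360.
No other subset beats 293.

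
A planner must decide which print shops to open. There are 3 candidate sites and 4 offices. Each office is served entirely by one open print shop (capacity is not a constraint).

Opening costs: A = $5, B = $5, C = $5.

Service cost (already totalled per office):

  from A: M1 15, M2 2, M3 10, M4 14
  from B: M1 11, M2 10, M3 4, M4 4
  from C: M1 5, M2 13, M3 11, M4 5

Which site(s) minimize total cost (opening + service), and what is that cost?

For any fixed open set, each office goes to its cheapest open site; total = fixed + service.
{A, B, C}: M1→C 5, M2→A 2, M3→B 4, M4→B 4. Service 15; fixed 15; total 30.
{A, B}: M1→B 11, M2→A 2, M3→B 4, M4→B 4. Service 21; fixed 10; total 31.
{A, C}: M1→C 5, M2→A 2, M3→A 10, M4→C 5. Service 22; fixed 10; total 32.
{A}: service 41 + fixed 5 = 46
No other subset beats 30.

Open A, B and C; minimum total cost 30.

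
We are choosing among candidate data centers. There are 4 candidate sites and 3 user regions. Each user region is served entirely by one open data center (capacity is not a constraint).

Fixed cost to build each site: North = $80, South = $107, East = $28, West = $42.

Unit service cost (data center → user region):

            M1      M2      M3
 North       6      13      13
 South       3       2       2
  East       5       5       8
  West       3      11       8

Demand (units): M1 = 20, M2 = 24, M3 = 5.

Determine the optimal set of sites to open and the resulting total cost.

Open South only; minimum total cost 225.

For any fixed open set, each user region goes to its cheapest open site; total = fixed + service.
{South}: M1→South 3·20=60, M2→South 2·24=48, M3→South 2·5=10. Service 118; fixed 107; total 225.
{South, East}: service 118 + fixed 135 = 253
{South, West}: service 118 + fixed 149 = 267
{North, South, East, West}: service 118 + fixed 257 = 375
(All 15 nonempty subsets were checked; South only is lowest.)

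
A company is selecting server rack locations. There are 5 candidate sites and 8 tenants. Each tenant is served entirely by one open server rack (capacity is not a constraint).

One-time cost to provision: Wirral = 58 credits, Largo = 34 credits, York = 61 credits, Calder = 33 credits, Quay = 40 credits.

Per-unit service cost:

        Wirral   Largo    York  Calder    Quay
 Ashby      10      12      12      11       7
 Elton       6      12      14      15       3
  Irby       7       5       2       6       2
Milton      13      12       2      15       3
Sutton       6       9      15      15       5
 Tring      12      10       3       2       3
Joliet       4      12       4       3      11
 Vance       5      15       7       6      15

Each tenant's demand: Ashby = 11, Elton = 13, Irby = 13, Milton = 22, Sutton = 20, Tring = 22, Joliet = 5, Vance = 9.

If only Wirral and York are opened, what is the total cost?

Total cost: 628

Each tenant is assigned to its cheapest site among the open ones.
{Wirral, York}: Ashby→Wirral 10·11=110, Elton→Wirral 6·13=78, Irby→York 2·13=26, Milton→York 2·22=44, Sutton→Wirral 6·20=120, Tring→York 3·22=66, Joliet→Wirral 4·5=20, Vance→Wirral 5·9=45. Service 509; fixed 119; total 628.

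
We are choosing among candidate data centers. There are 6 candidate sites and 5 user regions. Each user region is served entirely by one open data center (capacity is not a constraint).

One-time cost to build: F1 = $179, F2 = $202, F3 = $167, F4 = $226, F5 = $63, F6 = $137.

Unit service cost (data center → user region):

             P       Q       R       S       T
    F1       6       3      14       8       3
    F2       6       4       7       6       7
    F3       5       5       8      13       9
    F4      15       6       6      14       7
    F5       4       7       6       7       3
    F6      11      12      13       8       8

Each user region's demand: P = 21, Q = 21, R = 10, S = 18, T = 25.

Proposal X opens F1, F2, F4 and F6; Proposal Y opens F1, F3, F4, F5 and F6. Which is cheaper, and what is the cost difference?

Proposal X: {F1, F2, F4, F6}: P→F1 6·21=126, Q→F1 3·21=63, R→F4 6·10=60, S→F2 6·18=108, T→F1 3·25=75. Service 432; fixed 744; total 1176.
Proposal Y: {F1, F3, F4, F5, F6}: P→F5 4·21=84, Q→F1 3·21=63, R→F4 6·10=60, S→F5 7·18=126, T→F1 3·25=75. Service 408; fixed 772; total 1180.
Difference: |1176 − 1180| = 4.

Proposal X is cheaper by 4.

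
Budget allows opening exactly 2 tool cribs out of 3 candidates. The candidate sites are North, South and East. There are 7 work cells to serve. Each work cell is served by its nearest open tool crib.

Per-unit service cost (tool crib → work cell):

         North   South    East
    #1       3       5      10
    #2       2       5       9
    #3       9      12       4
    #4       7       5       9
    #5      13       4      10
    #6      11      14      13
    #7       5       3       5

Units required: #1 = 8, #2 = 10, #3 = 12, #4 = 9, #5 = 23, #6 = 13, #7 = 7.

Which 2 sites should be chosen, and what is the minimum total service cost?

Choose North and South; total service cost 453.

With exactly 2 open, each work cell uses its cheapest among the chosen.
{North, South}: #1→North 3·8=24, #2→North 2·10=20, #3→North 9·12=108, #4→South 5·9=45, #5→South 4·23=92, #6→North 11·13=143, #7→South 3·7=21. Service cost 453.
{South, East}: service cost 465
{North, East}: service cost 563
Among all 3 size-2 choices, {North, South} is lowest.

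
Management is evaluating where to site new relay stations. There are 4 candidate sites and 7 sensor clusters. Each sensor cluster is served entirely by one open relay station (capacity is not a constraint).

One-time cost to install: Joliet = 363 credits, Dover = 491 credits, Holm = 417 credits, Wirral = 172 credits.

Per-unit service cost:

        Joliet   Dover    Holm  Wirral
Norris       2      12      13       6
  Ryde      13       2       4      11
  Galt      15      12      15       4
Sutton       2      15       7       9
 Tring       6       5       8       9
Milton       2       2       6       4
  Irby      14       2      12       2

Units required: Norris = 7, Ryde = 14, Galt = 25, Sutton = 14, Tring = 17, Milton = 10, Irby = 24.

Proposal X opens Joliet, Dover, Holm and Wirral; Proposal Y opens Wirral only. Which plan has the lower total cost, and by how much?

Proposal Y is cheaper by 931.

Proposal X: {Joliet, Dover, Holm, Wirral}: Norris→Joliet 2·7=14, Ryde→Dover 2·14=28, Galt→Wirral 4·25=100, Sutton→Joliet 2·14=28, Tring→Dover 5·17=85, Milton→Joliet 2·10=20, Irby→Dover 2·24=48. Service 323; fixed 1443; total 1766.
Proposal Y: {Wirral}: Norris→Wirral 6·7=42, Ryde→Wirral 11·14=154, Galt→Wirral 4·25=100, Sutton→Wirral 9·14=126, Tring→Wirral 9·17=153, Milton→Wirral 4·10=40, Irby→Wirral 2·24=48. Service 663; fixed 172; total 835.
Difference: |1766 − 835| = 931.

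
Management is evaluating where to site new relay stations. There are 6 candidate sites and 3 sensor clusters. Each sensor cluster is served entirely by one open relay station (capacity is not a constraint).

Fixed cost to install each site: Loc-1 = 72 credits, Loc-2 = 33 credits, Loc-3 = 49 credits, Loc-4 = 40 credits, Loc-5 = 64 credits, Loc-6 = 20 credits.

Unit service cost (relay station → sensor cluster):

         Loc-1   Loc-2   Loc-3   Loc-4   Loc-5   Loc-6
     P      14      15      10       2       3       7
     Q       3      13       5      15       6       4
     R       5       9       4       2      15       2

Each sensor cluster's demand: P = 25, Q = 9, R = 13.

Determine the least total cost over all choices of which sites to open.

Minimum total cost: 172

For any fixed open set, each sensor cluster goes to its cheapest open site; total = fixed + service.
{Loc-4, Loc-6}: P→Loc-4 2·25=50, Q→Loc-6 4·9=36, R→Loc-4 2·13=26. Service 112; fixed 60; total 172.
{Loc-2, Loc-4, Loc-6}: service 112 + fixed 93 = 205
{Loc-3, Loc-4}: service 121 + fixed 89 = 210
{Loc-1, Loc-2, Loc-3, Loc-4, Loc-5, Loc-6}: service 103 + fixed 278 = 381
No other subset beats 172.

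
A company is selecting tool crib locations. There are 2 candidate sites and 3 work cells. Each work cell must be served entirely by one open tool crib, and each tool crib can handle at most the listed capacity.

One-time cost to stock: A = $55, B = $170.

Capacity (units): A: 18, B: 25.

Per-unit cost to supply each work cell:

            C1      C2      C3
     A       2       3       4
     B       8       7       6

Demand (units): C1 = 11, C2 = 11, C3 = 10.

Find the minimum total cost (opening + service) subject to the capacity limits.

Minimum total cost: 384

Open {A, B}: C1→A 2·11=22, C2→B 7·11=77, C3→B 6·10=60.
Loads: A carries 11/18, B carries 21/25. Service 159; fixed 225; total 384.
Next best feasible plan costs 406.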